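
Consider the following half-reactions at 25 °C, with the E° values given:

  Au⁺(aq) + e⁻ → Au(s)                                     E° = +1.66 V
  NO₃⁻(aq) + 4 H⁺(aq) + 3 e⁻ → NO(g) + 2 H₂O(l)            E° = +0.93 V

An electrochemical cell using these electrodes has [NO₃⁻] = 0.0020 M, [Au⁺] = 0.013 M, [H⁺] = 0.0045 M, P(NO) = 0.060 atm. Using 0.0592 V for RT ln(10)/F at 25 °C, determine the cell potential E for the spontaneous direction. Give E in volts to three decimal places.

+0.833 V

Au⁺/Au is the cathode (higher E°), NO₃⁻/NO the anode: E°cell = +1.66 − (+0.93) = +0.73 V, n = 3.
Overall: 3 Au⁺(aq) + NO(g) + 2 H₂O(l) → 3 Au(s) + NO₃⁻(aq) + 4 H⁺(aq)
Q = [NO₃⁻]·[H⁺]^4 / ([Au⁺]^3·P(NO)); log Q = -5.206.
E = E° − (0.0592/n) log Q = +0.73 − (0.0592/3)(-5.206) = +0.833 V.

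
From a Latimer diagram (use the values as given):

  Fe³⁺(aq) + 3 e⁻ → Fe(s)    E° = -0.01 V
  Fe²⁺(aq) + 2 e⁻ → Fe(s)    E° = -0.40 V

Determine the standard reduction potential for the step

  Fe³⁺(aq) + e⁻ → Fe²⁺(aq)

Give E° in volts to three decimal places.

Sequential free energies add, so n₃E°₃ = n₁E°₁ + n₂E°₂.
With n₃ = 3, and the known step contributing 2×(-0.40) V, the unknown satisfies 1·E° = 3×(-0.01) − 2×(-0.40) = +0.770.
E° = +0.770 / 1 = +0.770 V.

+0.770 V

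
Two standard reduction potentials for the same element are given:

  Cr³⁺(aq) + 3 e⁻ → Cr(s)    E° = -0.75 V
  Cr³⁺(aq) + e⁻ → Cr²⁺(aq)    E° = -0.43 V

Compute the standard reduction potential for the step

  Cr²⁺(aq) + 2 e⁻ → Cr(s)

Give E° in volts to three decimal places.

Sequential free energies add, so n₃E°₃ = n₁E°₁ + n₂E°₂.
With n₃ = 3, and the known step contributing 1×(-0.43) V, the unknown satisfies 2·E° = 3×(-0.75) − 1×(-0.43) = -1.820.
E° = -1.820 / 2 = -0.910 V.

-0.910 V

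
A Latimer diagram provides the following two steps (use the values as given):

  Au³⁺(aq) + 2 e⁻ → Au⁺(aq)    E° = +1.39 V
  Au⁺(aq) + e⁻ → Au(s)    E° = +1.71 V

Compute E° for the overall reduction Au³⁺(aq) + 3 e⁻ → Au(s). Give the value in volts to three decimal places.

Since ΔG° = −nFE° is additive over sequential reductions, n₃E°₃ = n₁E°₁ + n₂E°₂.
E°₃ = (2×+1.39 + 1×+1.71) / 3 = (+4.490) / 3 = +1.497 V.

+1.497 V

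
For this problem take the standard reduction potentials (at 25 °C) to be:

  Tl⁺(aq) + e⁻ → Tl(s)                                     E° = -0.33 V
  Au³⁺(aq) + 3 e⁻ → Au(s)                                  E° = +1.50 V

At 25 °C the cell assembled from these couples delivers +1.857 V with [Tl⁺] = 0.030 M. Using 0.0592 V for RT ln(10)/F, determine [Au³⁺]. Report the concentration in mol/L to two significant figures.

0.00063 M

Au³⁺/Au is the cathode, Tl⁺/Tl the anode: E°cell = +1.83 V, n = 3.
Overall reaction: Au³⁺(aq) + 3 Tl(s) → Au(s) + 3 Tl⁺(aq); Q = [Tl⁺]^3/[Au³⁺]^1.
From E = E° − (0.0592/n) log Q: log Q = (E° − E)·n/0.0592 = (+1.83 − (+1.857))·3/0.0592 = -1.3682.
So 1·log[Au³⁺] = 3·log(0.03) − log Q = -4.5686 − (-1.3682) = -3.2004; [Au³⁺] = 10^(-3.2004) ≈ 0.00063 M.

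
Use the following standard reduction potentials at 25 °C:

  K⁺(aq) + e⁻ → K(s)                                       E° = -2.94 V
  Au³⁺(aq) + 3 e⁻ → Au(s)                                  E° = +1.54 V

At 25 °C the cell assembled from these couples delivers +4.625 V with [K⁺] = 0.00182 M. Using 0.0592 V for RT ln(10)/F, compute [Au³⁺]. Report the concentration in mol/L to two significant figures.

Au³⁺/Au is the cathode, K⁺/K the anode: E°cell = +4.48 V, n = 3.
Overall reaction: Au³⁺(aq) + 3 K(s) → Au(s) + 3 K⁺(aq); Q = [K⁺]^3/[Au³⁺]^1.
From E = E° − (0.0592/n) log Q: log Q = (E° − E)·n/0.0592 = (+4.48 − (+4.625))·3/0.0592 = -7.3480.
So 1·log[Au³⁺] = 3·log(0.00182) − log Q = -8.2198 − (-7.3480) = -0.8718; [Au³⁺] = 10^(-0.8718) ≈ 0.13 M.

0.13 M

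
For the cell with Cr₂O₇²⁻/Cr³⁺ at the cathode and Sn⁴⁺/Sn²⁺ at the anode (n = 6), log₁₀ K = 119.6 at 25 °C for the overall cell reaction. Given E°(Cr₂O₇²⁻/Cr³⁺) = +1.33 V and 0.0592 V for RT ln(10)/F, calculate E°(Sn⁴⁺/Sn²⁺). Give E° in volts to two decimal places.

+0.15 V

E°cell = (0.0592/n)·log K = (0.0592/6)(119.6) = +1.180 V.
Since Cr₂O₇²⁻/Cr³⁺ is the cathode and Sn⁴⁺/Sn²⁺ the anode, E°cell = E°(Cr₂O₇²⁻/Cr³⁺) − E°(Sn⁴⁺/Sn²⁺).
So E°(Sn⁴⁺/Sn²⁺) = E°(Cr₂O₇²⁻/Cr³⁺) − E°cell = (+1.33) − (+1.180) = +0.15 V.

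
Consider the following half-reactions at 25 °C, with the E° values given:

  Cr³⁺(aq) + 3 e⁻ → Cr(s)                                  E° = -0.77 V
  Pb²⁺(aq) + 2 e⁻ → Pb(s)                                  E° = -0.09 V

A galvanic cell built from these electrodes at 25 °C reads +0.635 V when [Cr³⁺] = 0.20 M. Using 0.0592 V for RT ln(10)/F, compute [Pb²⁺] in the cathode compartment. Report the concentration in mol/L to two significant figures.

0.010 M

Pb²⁺/Pb is the cathode, Cr³⁺/Cr the anode: E°cell = +0.68 V, n = 6.
Overall reaction: 3 Pb²⁺(aq) + 2 Cr(s) → 3 Pb(s) + 2 Cr³⁺(aq); Q = [Cr³⁺]^2/[Pb²⁺]^3.
From E = E° − (0.0592/n) log Q: log Q = (E° − E)·n/0.0592 = (+0.68 − (+0.635))·6/0.0592 = 4.5608.
So 3·log[Pb²⁺] = 2·log(0.2) − log Q = -1.3979 − (4.5608) = -5.9587; log[Pb²⁺] = -5.9587 / 3 = -1.9862; [Pb²⁺] = 10^(-1.9862) ≈ 0.010 M.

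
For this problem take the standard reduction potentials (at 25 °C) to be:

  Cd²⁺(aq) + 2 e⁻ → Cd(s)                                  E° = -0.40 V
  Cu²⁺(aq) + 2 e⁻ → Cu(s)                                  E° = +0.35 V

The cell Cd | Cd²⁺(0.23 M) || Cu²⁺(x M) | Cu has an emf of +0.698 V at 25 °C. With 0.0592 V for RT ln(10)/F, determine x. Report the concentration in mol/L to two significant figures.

0.0040 M

Cu²⁺/Cu is the cathode, Cd²⁺/Cd the anode: E°cell = +0.75 V, n = 2.
Overall reaction: Cu²⁺(aq) + Cd(s) → Cu(s) + Cd²⁺(aq); Q = [Cd²⁺]^1/[Cu²⁺]^1.
From E = E° − (0.0592/n) log Q: log Q = (E° − E)·n/0.0592 = (+0.75 − (+0.698))·2/0.0592 = 1.7568.
So 1·log[Cu²⁺] = 1·log(0.23) − log Q = -0.6383 − (1.7568) = -2.3951; [Cu²⁺] = 10^(-2.3951) ≈ 0.0040 M.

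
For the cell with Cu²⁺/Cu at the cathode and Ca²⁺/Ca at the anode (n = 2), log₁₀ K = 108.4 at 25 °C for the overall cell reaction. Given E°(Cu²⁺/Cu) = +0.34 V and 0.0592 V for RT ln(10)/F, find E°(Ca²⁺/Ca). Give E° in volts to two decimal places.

-2.87 V

E°cell = (0.0592/n)·log K = (0.0592/2)(108.4) = +3.209 V.
Since Cu²⁺/Cu is the cathode and Ca²⁺/Ca the anode, E°cell = E°(Cu²⁺/Cu) − E°(Ca²⁺/Ca).
So E°(Ca²⁺/Ca) = E°(Cu²⁺/Cu) − E°cell = (+0.34) − (+3.209) = -2.87 V.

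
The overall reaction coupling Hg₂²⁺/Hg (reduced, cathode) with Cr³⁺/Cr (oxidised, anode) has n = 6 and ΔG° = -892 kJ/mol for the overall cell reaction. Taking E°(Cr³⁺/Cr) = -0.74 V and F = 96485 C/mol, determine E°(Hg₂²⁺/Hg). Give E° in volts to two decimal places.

+0.80 V

E°cell = −ΔG°/(nF) = −(-892×10³)/((6)(96485)) = +1.541 V.
Since Hg₂²⁺/Hg is the cathode and Cr³⁺/Cr the anode, E°cell = E°(Hg₂²⁺/Hg) − E°(Cr³⁺/Cr).
So E°(Hg₂²⁺/Hg) = E°cell + E°(Cr³⁺/Cr) = +1.541 + (-0.74) = +0.80 V.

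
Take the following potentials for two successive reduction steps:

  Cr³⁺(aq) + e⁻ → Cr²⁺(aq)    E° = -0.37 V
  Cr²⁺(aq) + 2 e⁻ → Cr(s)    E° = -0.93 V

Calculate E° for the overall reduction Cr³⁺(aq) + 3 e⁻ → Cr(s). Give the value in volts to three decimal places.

Adding the free-energy changes (−nFE°) of the two steps gives −n₃FE°₃ = −n₁FE°₁ − n₂FE°₂.
E°₃ = (1×-0.37 + 2×-0.93) / 3 = (-2.230) / 3 = -0.743 V.

-0.743 V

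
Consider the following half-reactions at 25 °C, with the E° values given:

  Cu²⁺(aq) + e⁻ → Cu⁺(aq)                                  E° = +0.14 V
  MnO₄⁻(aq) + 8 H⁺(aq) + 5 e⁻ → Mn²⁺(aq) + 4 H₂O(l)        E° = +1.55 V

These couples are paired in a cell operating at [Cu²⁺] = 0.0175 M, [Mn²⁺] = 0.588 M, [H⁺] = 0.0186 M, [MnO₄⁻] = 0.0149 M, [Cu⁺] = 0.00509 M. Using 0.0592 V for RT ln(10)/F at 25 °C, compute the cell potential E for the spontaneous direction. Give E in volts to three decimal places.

+1.195 V

MnO₄⁻/Mn²⁺ is the cathode (higher E°), Cu²⁺/Cu⁺ the anode: E°cell = +1.55 − (+0.14) = +1.41 V, n = 5.
Overall: MnO₄⁻(aq) + 8 H⁺(aq) + 5 Cu⁺(aq) → Mn²⁺(aq) + 4 H₂O(l) + 5 Cu²⁺(aq)
Q = [Mn²⁺]·[Cu²⁺]^5 / ([MnO₄⁻]·[H⁺]^8·[Cu⁺]^5); log Q = 18.122.
E = E° − (0.0592/n) log Q = +1.41 − (0.0592/5)(18.122) = +1.195 V.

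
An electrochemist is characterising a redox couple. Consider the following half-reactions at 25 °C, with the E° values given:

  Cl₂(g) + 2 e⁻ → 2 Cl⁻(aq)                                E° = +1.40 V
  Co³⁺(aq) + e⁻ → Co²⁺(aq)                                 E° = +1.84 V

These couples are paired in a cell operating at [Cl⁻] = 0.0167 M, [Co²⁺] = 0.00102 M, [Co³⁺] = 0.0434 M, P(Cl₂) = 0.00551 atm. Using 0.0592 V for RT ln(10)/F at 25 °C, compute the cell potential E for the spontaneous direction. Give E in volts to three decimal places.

Co³⁺/Co²⁺ is the cathode (higher E°), Cl₂/Cl⁻ the anode: E°cell = +1.84 − (+1.40) = +0.44 V, n = 2.
Overall: 2 Co³⁺(aq) + 2 Cl⁻(aq) → 2 Co²⁺(aq) + Cl₂(g)
Q = [Co²⁺]^2·P(Cl₂) / ([Co³⁺]^2·[Cl⁻]^2); log Q = -1.962.
E = E° − (0.0592/n) log Q = +0.44 − (0.0592/2)(-1.962) = +0.498 V.

+0.498 V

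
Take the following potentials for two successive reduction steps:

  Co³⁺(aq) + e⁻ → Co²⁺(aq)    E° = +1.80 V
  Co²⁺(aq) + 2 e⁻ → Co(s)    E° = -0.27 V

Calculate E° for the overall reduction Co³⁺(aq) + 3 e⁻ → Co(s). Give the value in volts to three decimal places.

+0.420 V

Since ΔG° = −nFE° is additive over sequential reductions, n₃E°₃ = n₁E°₁ + n₂E°₂.
E°₃ = (1×+1.80 + 2×-0.27) / 3 = (+1.260) / 3 = +0.420 V.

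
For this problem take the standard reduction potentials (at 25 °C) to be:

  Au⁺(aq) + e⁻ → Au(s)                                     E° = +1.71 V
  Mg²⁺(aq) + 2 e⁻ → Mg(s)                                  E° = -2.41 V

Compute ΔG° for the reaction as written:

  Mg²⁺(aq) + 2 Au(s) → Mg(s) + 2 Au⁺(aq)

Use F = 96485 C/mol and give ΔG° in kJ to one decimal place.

+795.0 kJ

As written, Mg²⁺/Mg is reduced (cathode) and Au⁺/Au is oxidised (anode), so E°cell = (-2.41) − (+1.71) = -4.12 V.
Balancing electrons gives n = 2.
ΔG° = −nFE° = −(2)(96485)(-4.12) = 795,036 J = +795.0 kJ.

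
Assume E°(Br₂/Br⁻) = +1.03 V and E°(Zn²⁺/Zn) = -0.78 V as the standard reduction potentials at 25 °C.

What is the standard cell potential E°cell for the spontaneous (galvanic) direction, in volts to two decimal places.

+1.81 V

The Br₂/Br⁻ couple has the higher reduction potential, so it is the cathode; Zn²⁺/Zn is oxidised at the anode.
E°cell = E°(cathode) − E°(anode) = (+1.03) − (-0.78) = +1.81 V.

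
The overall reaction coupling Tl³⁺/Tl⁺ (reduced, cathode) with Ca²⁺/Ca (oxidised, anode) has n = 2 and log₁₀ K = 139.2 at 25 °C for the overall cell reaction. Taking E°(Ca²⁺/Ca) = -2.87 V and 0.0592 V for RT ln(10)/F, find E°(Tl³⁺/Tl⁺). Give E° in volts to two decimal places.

+1.25 V

E°cell = (0.0592/n)·log K = (0.0592/2)(139.2) = +4.120 V.
Since Tl³⁺/Tl⁺ is the cathode and Ca²⁺/Ca the anode, E°cell = E°(Tl³⁺/Tl⁺) − E°(Ca²⁺/Ca).
So E°(Tl³⁺/Tl⁺) = E°cell + E°(Ca²⁺/Ca) = +4.120 + (-2.87) = +1.25 V.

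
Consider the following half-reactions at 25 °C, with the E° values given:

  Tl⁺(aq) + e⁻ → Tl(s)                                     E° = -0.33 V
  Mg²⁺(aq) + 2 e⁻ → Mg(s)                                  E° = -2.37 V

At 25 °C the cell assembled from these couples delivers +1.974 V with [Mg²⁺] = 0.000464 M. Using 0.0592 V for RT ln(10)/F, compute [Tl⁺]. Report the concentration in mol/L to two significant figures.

0.0017 M

Tl⁺/Tl is the cathode, Mg²⁺/Mg the anode: E°cell = +2.04 V, n = 2.
Overall reaction: 2 Tl⁺(aq) + Mg(s) → 2 Tl(s) + Mg²⁺(aq); Q = [Mg²⁺]^1/[Tl⁺]^2.
From E = E° − (0.0592/n) log Q: log Q = (E° − E)·n/0.0592 = (+2.04 − (+1.974))·2/0.0592 = 2.2297.
So 2·log[Tl⁺] = 1·log(0.000464) − log Q = -3.3335 − (2.2297) = -5.5632; log[Tl⁺] = -5.5632 / 2 = -2.7816; [Tl⁺] = 10^(-2.7816) ≈ 0.0017 M.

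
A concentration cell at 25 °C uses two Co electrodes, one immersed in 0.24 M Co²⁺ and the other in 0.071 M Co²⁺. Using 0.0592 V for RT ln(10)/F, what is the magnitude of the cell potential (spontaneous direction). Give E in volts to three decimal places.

+0.016 V

For a concentration cell E°cell = 0. The 0.24 M side is the cathode (reduction is favoured where [Co²⁺] is higher).
With n = 2, E = −(0.0592/2) log([Co²⁺]ₐₙ/[Co²⁺]꜀ₐₜ) = −(0.0592/2) log(0.071/0.24) = −(0.0592/2)(-0.529) = +0.016 V.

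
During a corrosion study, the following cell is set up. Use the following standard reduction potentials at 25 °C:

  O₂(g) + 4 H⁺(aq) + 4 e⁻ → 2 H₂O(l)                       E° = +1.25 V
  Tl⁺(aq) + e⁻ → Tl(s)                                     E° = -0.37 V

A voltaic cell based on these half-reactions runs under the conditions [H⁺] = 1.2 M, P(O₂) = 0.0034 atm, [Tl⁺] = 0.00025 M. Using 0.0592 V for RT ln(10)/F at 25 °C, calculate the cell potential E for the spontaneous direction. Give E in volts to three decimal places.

+1.801 V

O₂/H₂O is the cathode (higher E°), Tl⁺/Tl the anode: E°cell = +1.25 − (-0.37) = +1.62 V, n = 4.
Overall: O₂(g) + 4 H⁺(aq) + 4 Tl(s) → 2 H₂O(l) + 4 Tl⁺(aq)
Q = [Tl⁺]^4 / (P(O₂)·[H⁺]^4); log Q = -12.256.
E = E° − (0.0592/n) log Q = +1.62 − (0.0592/4)(-12.256) = +1.801 V.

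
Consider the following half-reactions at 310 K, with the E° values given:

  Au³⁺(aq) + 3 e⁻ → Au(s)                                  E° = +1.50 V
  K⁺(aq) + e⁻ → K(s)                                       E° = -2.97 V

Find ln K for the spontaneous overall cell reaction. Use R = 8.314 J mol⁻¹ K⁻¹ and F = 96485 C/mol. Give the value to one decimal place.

Cathode: Au³⁺/Au; anode: K⁺/K. E°cell = (+1.50) − (-2.97) = +4.47 V, with n = 3.
ΔG° = −nFE° = −RT ln K, so ln K = nFE°/(RT) = (3)(96485)(+4.47) / ((8.314)(310)) = 502.015.

502.0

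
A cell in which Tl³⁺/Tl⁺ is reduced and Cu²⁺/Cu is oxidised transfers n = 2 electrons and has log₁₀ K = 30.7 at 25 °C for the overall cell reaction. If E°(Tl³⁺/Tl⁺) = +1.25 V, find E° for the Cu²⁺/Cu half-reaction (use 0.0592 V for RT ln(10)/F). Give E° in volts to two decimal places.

E°cell = (0.0592/n)·log K = (0.0592/2)(30.7) = +0.909 V.
Since Tl³⁺/Tl⁺ is the cathode and Cu²⁺/Cu the anode, E°cell = E°(Tl³⁺/Tl⁺) − E°(Cu²⁺/Cu).
So E°(Cu²⁺/Cu) = E°(Tl³⁺/Tl⁺) − E°cell = (+1.25) − (+0.909) = +0.34 V.

+0.34 V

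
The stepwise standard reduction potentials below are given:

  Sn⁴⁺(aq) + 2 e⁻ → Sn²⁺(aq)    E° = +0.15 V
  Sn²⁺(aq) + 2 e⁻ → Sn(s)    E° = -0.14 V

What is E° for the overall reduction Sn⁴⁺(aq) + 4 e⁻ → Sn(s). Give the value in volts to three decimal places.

+0.005 V

Adding the free-energy changes (−nFE°) of the two steps gives −n₃FE°₃ = −n₁FE°₁ − n₂FE°₂.
E°₃ = (2×+0.15 + 2×-0.14) / 4 = (+0.020) / 4 = +0.005 V.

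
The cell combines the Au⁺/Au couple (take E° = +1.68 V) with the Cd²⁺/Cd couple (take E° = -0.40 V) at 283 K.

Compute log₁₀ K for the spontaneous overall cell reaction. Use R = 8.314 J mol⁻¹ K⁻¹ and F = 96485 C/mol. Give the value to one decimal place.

74.1

Cathode: Au⁺/Au; anode: Cd²⁺/Cd. E°cell = (+1.68) − (-0.40) = +2.08 V, with n = 2.
ΔG° = −nFE° = −RT ln K, so ln K = nFE°/(RT) = (2)(96485)(+2.08) / ((8.314)(283)) = 170.591.
log₁₀ K = 170.591 / ln 10 = 74.1.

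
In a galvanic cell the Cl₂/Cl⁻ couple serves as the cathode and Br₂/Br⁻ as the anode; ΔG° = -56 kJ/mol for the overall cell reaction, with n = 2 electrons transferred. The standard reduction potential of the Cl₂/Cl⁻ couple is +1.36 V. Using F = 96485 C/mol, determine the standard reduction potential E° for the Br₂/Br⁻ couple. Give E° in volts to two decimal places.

E°cell = −ΔG°/(nF) = −(-56×10³)/((2)(96485)) = +0.290 V.
Since Cl₂/Cl⁻ is the cathode and Br₂/Br⁻ the anode, E°cell = E°(Cl₂/Cl⁻) − E°(Br₂/Br⁻).
So E°(Br₂/Br⁻) = E°(Cl₂/Cl⁻) − E°cell = (+1.36) − (+0.290) = +1.07 V.

+1.07 V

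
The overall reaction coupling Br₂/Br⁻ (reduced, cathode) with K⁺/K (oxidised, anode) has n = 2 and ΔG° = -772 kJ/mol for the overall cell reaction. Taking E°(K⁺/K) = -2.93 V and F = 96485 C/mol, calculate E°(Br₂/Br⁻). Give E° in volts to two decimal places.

+1.07 V

E°cell = −ΔG°/(nF) = −(-772×10³)/((2)(96485)) = +4.001 V.
Since Br₂/Br⁻ is the cathode and K⁺/K the anode, E°cell = E°(Br₂/Br⁻) − E°(K⁺/K).
So E°(Br₂/Br⁻) = E°cell + E°(K⁺/K) = +4.001 + (-2.93) = +1.07 V.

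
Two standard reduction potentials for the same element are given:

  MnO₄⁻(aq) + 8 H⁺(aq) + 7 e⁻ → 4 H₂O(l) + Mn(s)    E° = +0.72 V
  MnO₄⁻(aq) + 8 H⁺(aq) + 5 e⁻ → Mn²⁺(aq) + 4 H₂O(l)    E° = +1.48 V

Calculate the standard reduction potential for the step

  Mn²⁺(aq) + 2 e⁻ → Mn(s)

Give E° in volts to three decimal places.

-1.180 V

Sequential free energies add, so n₃E°₃ = n₁E°₁ + n₂E°₂.
With n₃ = 7, and the known step contributing 5×(+1.48) V, the unknown satisfies 2·E° = 7×(+0.72) − 5×(+1.48) = -2.360.
E° = -2.360 / 2 = -1.180 V.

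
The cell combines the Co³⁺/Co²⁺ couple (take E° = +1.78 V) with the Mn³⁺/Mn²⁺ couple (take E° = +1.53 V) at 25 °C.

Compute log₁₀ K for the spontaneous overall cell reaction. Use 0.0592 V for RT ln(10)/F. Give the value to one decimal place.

4.2

Cathode: Co³⁺/Co²⁺; anode: Mn³⁺/Mn²⁺. E°cell = +0.25 V, n = 1.
log K = nE°cell / 0.0592 = (1)(+0.25) / 0.0592 = 4.2.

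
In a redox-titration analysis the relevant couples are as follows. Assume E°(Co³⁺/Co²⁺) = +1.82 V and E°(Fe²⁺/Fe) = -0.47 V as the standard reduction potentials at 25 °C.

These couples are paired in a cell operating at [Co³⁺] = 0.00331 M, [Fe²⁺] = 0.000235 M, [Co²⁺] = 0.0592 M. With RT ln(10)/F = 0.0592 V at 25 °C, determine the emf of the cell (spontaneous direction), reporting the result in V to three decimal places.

Co³⁺/Co²⁺ is the cathode (higher E°), Fe²⁺/Fe the anode: E°cell = +1.82 − (-0.47) = +2.29 V, n = 2.
Overall: 2 Co³⁺(aq) + Fe(s) → 2 Co²⁺(aq) + Fe²⁺(aq)
Q = [Co²⁺]^2·[Fe²⁺] / ([Co³⁺]^2); log Q = -1.124.
E = E° − (0.0592/n) log Q = +2.29 − (0.0592/2)(-1.124) = +2.323 V.

+2.323 V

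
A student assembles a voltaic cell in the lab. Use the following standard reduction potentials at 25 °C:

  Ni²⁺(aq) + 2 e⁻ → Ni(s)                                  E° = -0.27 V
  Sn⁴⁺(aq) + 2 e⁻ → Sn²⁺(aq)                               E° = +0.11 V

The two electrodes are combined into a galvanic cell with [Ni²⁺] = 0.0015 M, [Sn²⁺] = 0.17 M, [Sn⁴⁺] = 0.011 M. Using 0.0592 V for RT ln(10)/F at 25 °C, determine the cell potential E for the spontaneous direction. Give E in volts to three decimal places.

+0.428 V

Sn⁴⁺/Sn²⁺ is the cathode (higher E°), Ni²⁺/Ni the anode: E°cell = +0.11 − (-0.27) = +0.38 V, n = 2.
Overall: Sn⁴⁺(aq) + Ni(s) → Sn²⁺(aq) + Ni²⁺(aq)
Q = [Sn²⁺]·[Ni²⁺] / ([Sn⁴⁺]); log Q = -1.635.
E = E° − (0.0592/n) log Q = +0.38 − (0.0592/2)(-1.635) = +0.428 V.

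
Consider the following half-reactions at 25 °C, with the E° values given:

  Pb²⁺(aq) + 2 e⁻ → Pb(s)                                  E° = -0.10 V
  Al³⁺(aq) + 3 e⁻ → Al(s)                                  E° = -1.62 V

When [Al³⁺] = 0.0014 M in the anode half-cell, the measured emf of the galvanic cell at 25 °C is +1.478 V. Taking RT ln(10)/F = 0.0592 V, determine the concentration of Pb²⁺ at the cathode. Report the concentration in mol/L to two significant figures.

Pb²⁺/Pb is the cathode, Al³⁺/Al the anode: E°cell = +1.52 V, n = 6.
Overall reaction: 3 Pb²⁺(aq) + 2 Al(s) → 3 Pb(s) + 2 Al³⁺(aq); Q = [Al³⁺]^2/[Pb²⁺]^3.
From E = E° − (0.0592/n) log Q: log Q = (E° − E)·n/0.0592 = (+1.52 − (+1.478))·6/0.0592 = 4.2568.
So 3·log[Pb²⁺] = 2·log(0.0014) − log Q = -5.7077 − (4.2568) = -9.9645; log[Pb²⁺] = -9.9645 / 3 = -3.3215; [Pb²⁺] = 10^(-3.3215) ≈ 0.00048 M.

0.00048 M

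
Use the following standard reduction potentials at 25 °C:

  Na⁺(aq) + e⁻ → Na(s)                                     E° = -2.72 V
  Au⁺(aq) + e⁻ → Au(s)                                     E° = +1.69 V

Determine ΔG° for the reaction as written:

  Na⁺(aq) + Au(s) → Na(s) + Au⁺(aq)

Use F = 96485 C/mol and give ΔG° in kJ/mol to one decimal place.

+425.5 kJ/mol

As written, Na⁺/Na is reduced (cathode) and Au⁺/Au is oxidised (anode), so E°cell = (-2.72) − (+1.69) = -4.41 V.
Balancing electrons gives n = 1.
ΔG° = −nFE° = −(1)(96485)(-4.41) = 425,499 J = +425.5 kJ/mol.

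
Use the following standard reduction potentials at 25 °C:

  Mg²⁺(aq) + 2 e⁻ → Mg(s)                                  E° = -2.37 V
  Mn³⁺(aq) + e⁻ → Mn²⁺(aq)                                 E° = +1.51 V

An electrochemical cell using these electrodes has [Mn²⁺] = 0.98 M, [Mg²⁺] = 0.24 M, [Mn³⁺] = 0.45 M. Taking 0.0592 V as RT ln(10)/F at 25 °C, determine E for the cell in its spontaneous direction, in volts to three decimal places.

+3.878 V

Mn³⁺/Mn²⁺ is the cathode (higher E°), Mg²⁺/Mg the anode: E°cell = +1.51 − (-2.37) = +3.88 V, n = 2.
Overall: 2 Mn³⁺(aq) + Mg(s) → 2 Mn²⁺(aq) + Mg²⁺(aq)
Q = [Mn²⁺]^2·[Mg²⁺] / ([Mn³⁺]^2); log Q = 0.056.
E = E° − (0.0592/n) log Q = +3.88 − (0.0592/2)(0.056) = +3.878 V.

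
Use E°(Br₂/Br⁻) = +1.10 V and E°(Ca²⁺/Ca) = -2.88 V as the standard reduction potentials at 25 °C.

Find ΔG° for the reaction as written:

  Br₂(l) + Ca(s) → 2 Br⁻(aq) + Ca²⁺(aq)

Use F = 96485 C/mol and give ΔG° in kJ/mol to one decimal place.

-768.0 kJ/mol

As written, Br₂/Br⁻ is reduced (cathode) and Ca²⁺/Ca is oxidised (anode), so E°cell = (+1.10) − (-2.88) = +3.98 V.
Balancing electrons gives n = 2.
ΔG° = −nFE° = −(2)(96485)(+3.98) = -768,021 J = -768.0 kJ/mol.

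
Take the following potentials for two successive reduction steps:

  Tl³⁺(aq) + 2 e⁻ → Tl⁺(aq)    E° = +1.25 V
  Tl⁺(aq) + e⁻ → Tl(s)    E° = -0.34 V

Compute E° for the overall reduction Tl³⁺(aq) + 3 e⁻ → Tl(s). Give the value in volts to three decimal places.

Since ΔG° = −nFE° is additive over sequential reductions, n₃E°₃ = n₁E°₁ + n₂E°₂.
E°₃ = (2×+1.25 + 1×-0.34) / 3 = (+2.160) / 3 = +0.720 V.
E° values themselves are not directly additive — weighting by electron count is essential.

+0.720 V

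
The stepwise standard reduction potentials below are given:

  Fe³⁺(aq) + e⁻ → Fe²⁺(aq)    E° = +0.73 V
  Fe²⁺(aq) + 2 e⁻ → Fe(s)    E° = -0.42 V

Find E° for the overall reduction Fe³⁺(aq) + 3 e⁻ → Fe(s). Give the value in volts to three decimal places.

-0.037 V

Since ΔG° = −nFE° is additive over sequential reductions, n₃E°₃ = n₁E°₁ + n₂E°₂.
E°₃ = (1×+0.73 + 2×-0.42) / 3 = (-0.110) / 3 = -0.037 V.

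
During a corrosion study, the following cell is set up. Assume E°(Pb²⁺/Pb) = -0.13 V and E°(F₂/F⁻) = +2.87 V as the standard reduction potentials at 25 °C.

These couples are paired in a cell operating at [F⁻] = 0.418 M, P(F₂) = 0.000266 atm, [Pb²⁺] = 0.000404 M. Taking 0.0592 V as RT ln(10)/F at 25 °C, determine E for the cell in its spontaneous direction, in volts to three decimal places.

+3.017 V

F₂/F⁻ is the cathode (higher E°), Pb²⁺/Pb the anode: E°cell = +2.87 − (-0.13) = +3.00 V, n = 2.
Overall: F₂(g) + Pb(s) → 2 F⁻(aq) + Pb²⁺(aq)
Q = [F⁻]^2·[Pb²⁺] / (P(F₂)); log Q = -0.576.
E = E° − (0.0592/n) log Q = +3.00 − (0.0592/2)(-0.576) = +3.017 V.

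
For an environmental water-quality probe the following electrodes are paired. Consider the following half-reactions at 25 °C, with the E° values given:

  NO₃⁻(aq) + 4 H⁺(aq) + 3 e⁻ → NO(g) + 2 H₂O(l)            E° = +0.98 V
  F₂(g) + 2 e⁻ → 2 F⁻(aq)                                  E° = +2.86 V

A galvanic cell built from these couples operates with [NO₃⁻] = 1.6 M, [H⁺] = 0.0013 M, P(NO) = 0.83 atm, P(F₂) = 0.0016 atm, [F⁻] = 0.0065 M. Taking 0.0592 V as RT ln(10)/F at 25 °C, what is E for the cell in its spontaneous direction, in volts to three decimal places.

+2.149 V

F₂/F⁻ is the cathode (higher E°), NO₃⁻/NO the anode: E°cell = +2.86 − (+0.98) = +1.88 V, n = 6.
Overall: 3 F₂(g) + 2 NO(g) + 4 H₂O(l) → 6 F⁻(aq) + 2 NO₃⁻(aq) + 8 H⁺(aq)
Q = [F⁻]^6·[NO₃⁻]^2·[H⁺]^8 / (P(F₂)^3·P(NO)^2); log Q = -27.253.
E = E° − (0.0592/n) log Q = +1.88 − (0.0592/6)(-27.253) = +2.149 V.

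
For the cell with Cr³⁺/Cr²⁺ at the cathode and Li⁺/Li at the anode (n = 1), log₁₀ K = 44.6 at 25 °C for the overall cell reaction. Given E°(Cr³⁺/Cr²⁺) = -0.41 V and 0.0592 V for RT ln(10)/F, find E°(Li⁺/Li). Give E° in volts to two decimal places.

-3.05 V

E°cell = (0.0592/n)·log K = (0.0592/1)(44.6) = +2.640 V.
Since Cr³⁺/Cr²⁺ is the cathode and Li⁺/Li the anode, E°cell = E°(Cr³⁺/Cr²⁺) − E°(Li⁺/Li).
So E°(Li⁺/Li) = E°(Cr³⁺/Cr²⁺) − E°cell = (-0.41) − (+2.640) = -3.05 V.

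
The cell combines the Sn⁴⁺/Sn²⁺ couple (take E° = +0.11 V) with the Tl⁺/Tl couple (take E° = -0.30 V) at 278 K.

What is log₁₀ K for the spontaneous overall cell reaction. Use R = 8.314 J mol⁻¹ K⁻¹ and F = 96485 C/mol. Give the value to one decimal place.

Cathode: Sn⁴⁺/Sn²⁺; anode: Tl⁺/Tl. E°cell = (+0.11) − (-0.30) = +0.41 V, with n = 2.
ΔG° = −nFE° = −RT ln K, so ln K = nFE°/(RT) = (2)(96485)(+0.41) / ((8.314)(278)) = 34.231.
log₁₀ K = 34.231 / ln 10 = 14.9.

14.9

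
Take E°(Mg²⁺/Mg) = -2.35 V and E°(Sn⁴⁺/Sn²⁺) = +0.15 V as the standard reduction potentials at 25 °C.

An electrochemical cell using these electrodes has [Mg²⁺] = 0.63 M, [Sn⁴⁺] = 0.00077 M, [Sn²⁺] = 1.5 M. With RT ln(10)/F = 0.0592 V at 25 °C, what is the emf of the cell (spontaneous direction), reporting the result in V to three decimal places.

Sn⁴⁺/Sn²⁺ is the cathode (higher E°), Mg²⁺/Mg the anode: E°cell = +0.15 − (-2.35) = +2.50 V, n = 2.
Overall: Sn⁴⁺(aq) + Mg(s) → Sn²⁺(aq) + Mg²⁺(aq)
Q = [Sn²⁺]·[Mg²⁺] / ([Sn⁴⁺]); log Q = 3.089.
E = E° − (0.0592/n) log Q = +2.50 − (0.0592/2)(3.089) = +2.409 V.

+2.409 V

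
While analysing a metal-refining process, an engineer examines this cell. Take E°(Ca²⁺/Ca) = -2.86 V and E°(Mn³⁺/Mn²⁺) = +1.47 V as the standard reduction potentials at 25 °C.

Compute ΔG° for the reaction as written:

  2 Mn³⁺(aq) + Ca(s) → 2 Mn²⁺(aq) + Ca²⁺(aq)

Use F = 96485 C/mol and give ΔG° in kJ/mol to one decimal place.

As written, Mn³⁺/Mn²⁺ is reduced (cathode) and Ca²⁺/Ca is oxidised (anode), so E°cell = (+1.47) − (-2.86) = +4.33 V.
Balancing electrons gives n = 2.
ΔG° = −nFE° = −(2)(96485)(+4.33) = -835,560 J = -835.6 kJ/mol.

-835.6 kJ/mol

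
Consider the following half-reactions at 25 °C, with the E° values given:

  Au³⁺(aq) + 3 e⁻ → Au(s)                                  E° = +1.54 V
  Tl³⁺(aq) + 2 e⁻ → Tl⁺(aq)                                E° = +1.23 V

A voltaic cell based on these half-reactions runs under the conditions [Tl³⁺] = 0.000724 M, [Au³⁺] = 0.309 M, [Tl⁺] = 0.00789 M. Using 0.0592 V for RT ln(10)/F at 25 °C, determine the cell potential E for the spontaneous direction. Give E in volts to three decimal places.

Au³⁺/Au is the cathode (higher E°), Tl³⁺/Tl⁺ the anode: E°cell = +1.54 − (+1.23) = +0.31 V, n = 6.
Overall: 2 Au³⁺(aq) + 3 Tl⁺(aq) → 2 Au(s) + 3 Tl³⁺(aq)
Q = [Tl³⁺]^3 / ([Au³⁺]^2·[Tl⁺]^3); log Q = -2.092.
E = E° − (0.0592/n) log Q = +0.31 − (0.0592/6)(-2.092) = +0.331 V.

+0.331 V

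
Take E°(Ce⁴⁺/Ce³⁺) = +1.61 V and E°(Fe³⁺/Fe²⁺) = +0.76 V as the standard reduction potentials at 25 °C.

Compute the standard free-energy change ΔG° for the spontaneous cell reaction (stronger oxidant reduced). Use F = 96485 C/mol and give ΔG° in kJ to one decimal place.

Ce⁴⁺/Ce³⁺ (E° = +1.61 V) is the cathode; Fe³⁺/Fe²⁺ (E° = +0.76 V) is the anode, so E°cell = +0.85 V.
Balancing electrons gives n = 1 (lcm of 1 and 1).
ΔG° = −nFE° = −(1)(96485)(+0.85) = -82,012 J = -82.0 kJ.

-82.0 kJ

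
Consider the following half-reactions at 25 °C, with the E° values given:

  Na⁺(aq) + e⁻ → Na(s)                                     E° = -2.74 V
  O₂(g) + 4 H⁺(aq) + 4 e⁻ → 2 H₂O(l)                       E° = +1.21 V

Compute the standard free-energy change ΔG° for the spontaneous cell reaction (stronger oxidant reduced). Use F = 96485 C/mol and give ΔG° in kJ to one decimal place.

-1524.5 kJ

O₂/H₂O (E° = +1.21 V) is the cathode; Na⁺/Na (E° = -2.74 V) is the anode, so E°cell = +3.95 V.
Balancing electrons gives n = 4 (lcm of 4 and 1).
ΔG° = −nFE° = −(4)(96485)(+3.95) = -1,524,463 J = -1524.5 kJ.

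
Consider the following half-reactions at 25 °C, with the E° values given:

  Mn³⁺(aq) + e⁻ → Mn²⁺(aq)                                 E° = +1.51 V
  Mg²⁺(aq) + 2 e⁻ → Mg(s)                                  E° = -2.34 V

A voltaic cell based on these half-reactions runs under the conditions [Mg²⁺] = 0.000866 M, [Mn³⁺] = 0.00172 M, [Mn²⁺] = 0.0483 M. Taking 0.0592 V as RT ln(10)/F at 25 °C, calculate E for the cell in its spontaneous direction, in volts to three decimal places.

Mn³⁺/Mn²⁺ is the cathode (higher E°), Mg²⁺/Mg the anode: E°cell = +1.51 − (-2.34) = +3.85 V, n = 2.
Overall: 2 Mn³⁺(aq) + Mg(s) → 2 Mn²⁺(aq) + Mg²⁺(aq)
Q = [Mn²⁺]^2·[Mg²⁺] / ([Mn³⁺]^2); log Q = -0.166.
E = E° − (0.0592/n) log Q = +3.85 − (0.0592/2)(-0.166) = +3.855 V.

+3.855 V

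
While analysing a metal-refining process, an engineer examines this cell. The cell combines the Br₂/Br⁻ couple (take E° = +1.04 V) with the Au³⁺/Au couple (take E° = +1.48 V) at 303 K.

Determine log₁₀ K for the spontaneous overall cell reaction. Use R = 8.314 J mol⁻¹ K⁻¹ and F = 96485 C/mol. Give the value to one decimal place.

43.9

Cathode: Au³⁺/Au; anode: Br₂/Br⁻. E°cell = (+1.48) − (+1.04) = +0.44 V, with n = 6.
ΔG° = −nFE° = −RT ln K, so ln K = nFE°/(RT) = (6)(96485)(+0.44) / ((8.314)(303)) = 101.114.
log₁₀ K = 101.114 / ln 10 = 43.9.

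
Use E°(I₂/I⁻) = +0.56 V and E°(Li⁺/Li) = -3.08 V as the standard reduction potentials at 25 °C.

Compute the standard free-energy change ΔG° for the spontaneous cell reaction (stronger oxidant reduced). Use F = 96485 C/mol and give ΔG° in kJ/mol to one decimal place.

I₂/I⁻ (E° = +0.56 V) is the cathode; Li⁺/Li (E° = -3.08 V) is the anode, so E°cell = +3.64 V.
Balancing electrons gives n = 2 (lcm of 2 and 1).
ΔG° = −nFE° = −(2)(96485)(+3.64) = -702,411 J = -702.4 kJ/mol.

-702.4 kJ/mol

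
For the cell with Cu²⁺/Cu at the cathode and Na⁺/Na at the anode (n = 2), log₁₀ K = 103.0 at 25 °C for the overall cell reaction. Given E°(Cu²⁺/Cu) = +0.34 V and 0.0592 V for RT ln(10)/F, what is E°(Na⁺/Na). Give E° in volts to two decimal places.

-2.71 V

E°cell = (0.0592/n)·log K = (0.0592/2)(103.0) = +3.049 V.
Since Cu²⁺/Cu is the cathode and Na⁺/Na the anode, E°cell = E°(Cu²⁺/Cu) − E°(Na⁺/Na).
So E°(Na⁺/Na) = E°(Cu²⁺/Cu) − E°cell = (+0.34) − (+3.049) = -2.71 V.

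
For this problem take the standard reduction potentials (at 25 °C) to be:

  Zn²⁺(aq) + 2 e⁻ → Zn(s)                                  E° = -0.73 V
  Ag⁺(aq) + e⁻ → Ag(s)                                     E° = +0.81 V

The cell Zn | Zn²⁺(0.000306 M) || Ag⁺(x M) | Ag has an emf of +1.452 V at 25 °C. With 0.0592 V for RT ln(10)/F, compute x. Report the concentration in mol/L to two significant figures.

0.00057 M

Ag⁺/Ag is the cathode, Zn²⁺/Zn the anode: E°cell = +1.54 V, n = 2.
Overall reaction: 2 Ag⁺(aq) + Zn(s) → 2 Ag(s) + Zn²⁺(aq); Q = [Zn²⁺]^1/[Ag⁺]^2.
From E = E° − (0.0592/n) log Q: log Q = (E° − E)·n/0.0592 = (+1.54 − (+1.452))·2/0.0592 = 2.9730.
So 2·log[Ag⁺] = 1·log(0.000306) − log Q = -3.5143 − (2.9730) = -6.4873; log[Ag⁺] = -6.4873 / 2 = -3.2437; [Ag⁺] = 10^(-3.2437) ≈ 0.00057 M.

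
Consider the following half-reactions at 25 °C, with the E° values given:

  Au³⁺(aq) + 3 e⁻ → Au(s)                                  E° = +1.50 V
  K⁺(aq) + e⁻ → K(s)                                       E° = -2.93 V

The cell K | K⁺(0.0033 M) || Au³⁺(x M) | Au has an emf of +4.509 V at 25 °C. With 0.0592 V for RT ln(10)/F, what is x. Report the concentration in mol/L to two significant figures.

Au³⁺/Au is the cathode, K⁺/K the anode: E°cell = +4.43 V, n = 3.
Overall reaction: Au³⁺(aq) + 3 K(s) → Au(s) + 3 K⁺(aq); Q = [K⁺]^3/[Au³⁺]^1.
From E = E° − (0.0592/n) log Q: log Q = (E° − E)·n/0.0592 = (+4.43 − (+4.509))·3/0.0592 = -4.0034.
So 1·log[Au³⁺] = 3·log(0.0033) − log Q = -7.4445 − (-4.0034) = -3.4411; [Au³⁺] = 10^(-3.4411) ≈ 0.00036 M.

0.00036 M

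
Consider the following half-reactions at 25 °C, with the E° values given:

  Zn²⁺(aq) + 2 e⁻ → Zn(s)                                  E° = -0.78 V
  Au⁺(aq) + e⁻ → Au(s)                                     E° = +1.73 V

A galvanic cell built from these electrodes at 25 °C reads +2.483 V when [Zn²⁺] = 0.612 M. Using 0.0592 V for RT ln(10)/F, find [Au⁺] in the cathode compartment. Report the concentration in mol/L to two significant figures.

Au⁺/Au is the cathode, Zn²⁺/Zn the anode: E°cell = +2.51 V, n = 2.
Overall reaction: 2 Au⁺(aq) + Zn(s) → 2 Au(s) + Zn²⁺(aq); Q = [Zn²⁺]^1/[Au⁺]^2.
From E = E° − (0.0592/n) log Q: log Q = (E° − E)·n/0.0592 = (+2.51 − (+2.483))·2/0.0592 = 0.9122.
So 2·log[Au⁺] = 1·log(0.612) − log Q = -0.2132 − (0.9122) = -1.1254; log[Au⁺] = -1.1254 / 2 = -0.5627; [Au⁺] = 10^(-0.5627) ≈ 0.27 M.

0.27 M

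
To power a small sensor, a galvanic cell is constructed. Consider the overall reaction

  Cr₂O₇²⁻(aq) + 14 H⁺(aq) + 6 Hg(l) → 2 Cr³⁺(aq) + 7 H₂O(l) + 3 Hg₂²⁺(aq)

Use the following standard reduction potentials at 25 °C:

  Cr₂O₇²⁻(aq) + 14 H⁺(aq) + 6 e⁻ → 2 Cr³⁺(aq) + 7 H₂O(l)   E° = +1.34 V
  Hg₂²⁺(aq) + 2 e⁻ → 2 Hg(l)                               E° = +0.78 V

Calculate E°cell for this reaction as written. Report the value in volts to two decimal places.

+0.56 V

The Cr₂O₇²⁻/Cr³⁺ couple has the higher reduction potential, so it is the cathode; Hg₂²⁺/Hg is oxidised at the anode.
E°cell = E°(cathode) − E°(anode) = (+1.34) − (+0.78) = +0.56 V.
Since E°cell > 0, the reaction is spontaneous under standard conditions.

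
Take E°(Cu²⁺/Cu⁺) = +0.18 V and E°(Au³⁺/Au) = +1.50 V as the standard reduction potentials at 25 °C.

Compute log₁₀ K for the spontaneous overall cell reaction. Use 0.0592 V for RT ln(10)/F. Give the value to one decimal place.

66.9

Cathode: Au³⁺/Au; anode: Cu²⁺/Cu⁺. E°cell = +1.32 V, n = 3.
log K = nE°cell / 0.0592 = (3)(+1.32) / 0.0592 = 66.9.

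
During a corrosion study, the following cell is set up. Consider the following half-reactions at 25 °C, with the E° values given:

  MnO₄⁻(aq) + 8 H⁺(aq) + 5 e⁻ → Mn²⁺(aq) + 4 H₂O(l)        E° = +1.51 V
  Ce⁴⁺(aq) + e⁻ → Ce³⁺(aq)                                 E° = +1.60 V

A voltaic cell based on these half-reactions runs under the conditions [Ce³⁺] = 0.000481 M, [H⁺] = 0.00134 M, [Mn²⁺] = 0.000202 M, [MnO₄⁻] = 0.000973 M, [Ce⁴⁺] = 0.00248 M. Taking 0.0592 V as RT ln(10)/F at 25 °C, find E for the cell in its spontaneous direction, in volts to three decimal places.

+0.396 V

Ce⁴⁺/Ce³⁺ is the cathode (higher E°), MnO₄⁻/Mn²⁺ the anode: E°cell = +1.60 − (+1.51) = +0.09 V, n = 5.
Overall: 5 Ce⁴⁺(aq) + Mn²⁺(aq) + 4 H₂O(l) → 5 Ce³⁺(aq) + MnO₄⁻(aq) + 8 H⁺(aq)
Q = [Ce³⁺]^5·[MnO₄⁻]·[H⁺]^8 / ([Ce⁴⁺]^5·[Mn²⁺]); log Q = -25.862.
E = E° − (0.0592/n) log Q = +0.09 − (0.0592/5)(-25.862) = +0.396 V.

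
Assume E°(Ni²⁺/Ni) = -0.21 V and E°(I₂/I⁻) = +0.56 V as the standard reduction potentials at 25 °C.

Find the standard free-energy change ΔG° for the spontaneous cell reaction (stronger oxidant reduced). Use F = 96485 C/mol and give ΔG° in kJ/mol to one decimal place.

-148.6 kJ/mol

I₂/I⁻ (E° = +0.56 V) is the cathode; Ni²⁺/Ni (E° = -0.21 V) is the anode, so E°cell = +0.77 V.
Balancing electrons gives n = 2 (lcm of 2 and 2).
ΔG° = −nFE° = −(2)(96485)(+0.77) = -148,587 J = -148.6 kJ/mol.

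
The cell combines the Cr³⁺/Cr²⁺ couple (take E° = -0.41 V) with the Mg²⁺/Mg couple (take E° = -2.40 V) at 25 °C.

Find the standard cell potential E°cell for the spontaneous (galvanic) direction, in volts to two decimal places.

The Cr³⁺/Cr²⁺ couple has the higher reduction potential, so it is the cathode; Mg²⁺/Mg is oxidised at the anode.
E°cell = E°(cathode) − E°(anode) = (-0.41) − (-2.40) = +1.99 V.
Since E°cell > 0, the reaction is spontaneous under standard conditions.

+1.99 V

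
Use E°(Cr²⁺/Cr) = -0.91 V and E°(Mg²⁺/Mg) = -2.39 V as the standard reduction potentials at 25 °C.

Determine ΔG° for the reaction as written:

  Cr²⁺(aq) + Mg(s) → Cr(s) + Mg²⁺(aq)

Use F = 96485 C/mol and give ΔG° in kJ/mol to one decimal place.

As written, Cr²⁺/Cr is reduced (cathode) and Mg²⁺/Mg is oxidised (anode), so E°cell = (-0.91) − (-2.39) = +1.48 V.
Balancing electrons gives n = 2.
ΔG° = −nFE° = −(2)(96485)(+1.48) = -285,596 J = -285.6 kJ/mol.

-285.6 kJ/mol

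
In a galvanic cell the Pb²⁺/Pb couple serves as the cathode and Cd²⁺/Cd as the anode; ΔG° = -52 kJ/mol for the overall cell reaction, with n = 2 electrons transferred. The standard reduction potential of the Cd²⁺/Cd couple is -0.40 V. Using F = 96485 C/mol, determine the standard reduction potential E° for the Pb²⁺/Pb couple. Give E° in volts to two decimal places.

E°cell = −ΔG°/(nF) = −(-52×10³)/((2)(96485)) = +0.269 V.
Since Pb²⁺/Pb is the cathode and Cd²⁺/Cd the anode, E°cell = E°(Pb²⁺/Pb) − E°(Cd²⁺/Cd).
So E°(Pb²⁺/Pb) = E°cell + E°(Cd²⁺/Cd) = +0.269 + (-0.40) = -0.13 V.

-0.13 V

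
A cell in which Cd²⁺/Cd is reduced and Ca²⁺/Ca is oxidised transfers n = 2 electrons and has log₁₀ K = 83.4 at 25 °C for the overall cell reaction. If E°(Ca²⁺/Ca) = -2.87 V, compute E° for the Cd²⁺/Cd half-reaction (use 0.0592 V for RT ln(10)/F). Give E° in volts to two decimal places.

-0.40 V

E°cell = (0.0592/n)·log K = (0.0592/2)(83.4) = +2.469 V.
Since Cd²⁺/Cd is the cathode and Ca²⁺/Ca the anode, E°cell = E°(Cd²⁺/Cd) − E°(Ca²⁺/Ca).
So E°(Cd²⁺/Cd) = E°cell + E°(Ca²⁺/Ca) = +2.469 + (-2.87) = -0.40 V.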